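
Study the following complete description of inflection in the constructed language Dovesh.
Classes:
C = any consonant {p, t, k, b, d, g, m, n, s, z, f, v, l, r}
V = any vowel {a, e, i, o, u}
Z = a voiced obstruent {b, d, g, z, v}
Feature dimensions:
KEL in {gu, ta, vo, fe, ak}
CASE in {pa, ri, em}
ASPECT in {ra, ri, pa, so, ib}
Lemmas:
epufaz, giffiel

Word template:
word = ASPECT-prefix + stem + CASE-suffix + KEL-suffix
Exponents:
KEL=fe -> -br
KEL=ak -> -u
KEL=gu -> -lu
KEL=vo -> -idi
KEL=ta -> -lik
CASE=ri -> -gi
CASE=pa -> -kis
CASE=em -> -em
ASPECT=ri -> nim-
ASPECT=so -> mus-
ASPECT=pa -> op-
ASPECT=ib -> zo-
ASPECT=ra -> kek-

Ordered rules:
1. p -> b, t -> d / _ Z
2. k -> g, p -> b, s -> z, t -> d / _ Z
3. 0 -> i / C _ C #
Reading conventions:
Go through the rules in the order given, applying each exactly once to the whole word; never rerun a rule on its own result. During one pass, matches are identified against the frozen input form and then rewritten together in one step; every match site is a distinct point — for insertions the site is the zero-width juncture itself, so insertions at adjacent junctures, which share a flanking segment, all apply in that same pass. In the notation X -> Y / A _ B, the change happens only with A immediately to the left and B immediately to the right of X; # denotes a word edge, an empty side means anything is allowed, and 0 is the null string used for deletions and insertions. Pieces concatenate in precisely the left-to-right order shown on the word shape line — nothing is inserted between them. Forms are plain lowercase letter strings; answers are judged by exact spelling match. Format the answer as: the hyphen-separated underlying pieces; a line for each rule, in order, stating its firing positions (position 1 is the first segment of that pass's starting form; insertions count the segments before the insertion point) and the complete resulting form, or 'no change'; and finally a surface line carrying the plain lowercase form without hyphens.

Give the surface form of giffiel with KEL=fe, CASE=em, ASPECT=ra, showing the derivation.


underlying: kek-giffiel-em-br
1. p -> b, t -> d / _ Z: no change
2. k -> g, p -> b, s -> z, t -> d / _ Z: fires at position(s) 3: keggiffielembr
3. 0 -> i / C _ C #: inserts after position(s) 13: keggiffielembir
surface: keggiffielembir


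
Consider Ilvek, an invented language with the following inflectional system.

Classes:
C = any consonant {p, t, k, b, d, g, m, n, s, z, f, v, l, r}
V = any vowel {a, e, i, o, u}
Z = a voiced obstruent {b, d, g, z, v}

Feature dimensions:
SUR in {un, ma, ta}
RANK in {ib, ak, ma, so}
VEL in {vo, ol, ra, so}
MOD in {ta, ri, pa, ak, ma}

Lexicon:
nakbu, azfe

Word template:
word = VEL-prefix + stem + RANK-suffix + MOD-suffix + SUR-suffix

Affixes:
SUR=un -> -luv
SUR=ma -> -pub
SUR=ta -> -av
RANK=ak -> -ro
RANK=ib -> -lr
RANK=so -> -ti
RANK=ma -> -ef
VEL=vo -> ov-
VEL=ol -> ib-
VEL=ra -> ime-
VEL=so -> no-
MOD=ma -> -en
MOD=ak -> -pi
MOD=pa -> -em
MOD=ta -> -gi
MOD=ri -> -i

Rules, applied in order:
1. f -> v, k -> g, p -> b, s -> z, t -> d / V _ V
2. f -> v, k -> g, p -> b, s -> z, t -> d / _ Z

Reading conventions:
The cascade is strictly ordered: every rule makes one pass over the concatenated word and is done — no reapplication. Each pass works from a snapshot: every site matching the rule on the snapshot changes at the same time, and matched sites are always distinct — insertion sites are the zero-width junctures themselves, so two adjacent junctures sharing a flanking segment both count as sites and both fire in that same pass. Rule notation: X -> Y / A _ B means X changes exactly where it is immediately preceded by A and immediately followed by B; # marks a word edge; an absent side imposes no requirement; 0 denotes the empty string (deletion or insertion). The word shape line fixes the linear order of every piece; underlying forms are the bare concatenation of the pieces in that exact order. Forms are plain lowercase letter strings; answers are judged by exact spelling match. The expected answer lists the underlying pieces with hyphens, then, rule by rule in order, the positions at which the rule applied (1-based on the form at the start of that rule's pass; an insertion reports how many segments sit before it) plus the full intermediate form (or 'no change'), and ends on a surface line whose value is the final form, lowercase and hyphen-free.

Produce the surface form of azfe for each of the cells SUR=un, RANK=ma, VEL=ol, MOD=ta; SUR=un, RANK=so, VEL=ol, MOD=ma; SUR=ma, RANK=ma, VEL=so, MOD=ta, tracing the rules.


cell SUR=un, RANK=ma, VEL=ol, MOD=ta:
underlying: ib-azfe-ef-gi-luv
1. f -> v, k -> g, p -> b, s -> z, t -> d / V _ V: no change
2. f -> v, k -> g, p -> b, s -> z, t -> d / _ Z: fires at position(s) 8: ibazfeevgiluv
surface: ibazfeevgiluv

cell SUR=un, RANK=so, VEL=ol, MOD=ma:
underlying: ib-azfe-ti-en-luv
1. f -> v, k -> g, p -> b, s -> z, t -> d / V _ V: fires at position(s) 7: ibazfedienluv
2. f -> v, k -> g, p -> b, s -> z, t -> d / _ Z: no change
surface: ibazfedienluv

cell SUR=ma, RANK=ma, VEL=so, MOD=ta:
underlying: no-azfe-ef-gi-pub
1. f -> v, k -> g, p -> b, s -> z, t -> d / V _ V: fires at position(s) 11: noazfeefgibub
2. f -> v, k -> g, p -> b, s -> z, t -> d / _ Z: fires at position(s) 8: noazfeevgibub
surface: noazfeevgibub


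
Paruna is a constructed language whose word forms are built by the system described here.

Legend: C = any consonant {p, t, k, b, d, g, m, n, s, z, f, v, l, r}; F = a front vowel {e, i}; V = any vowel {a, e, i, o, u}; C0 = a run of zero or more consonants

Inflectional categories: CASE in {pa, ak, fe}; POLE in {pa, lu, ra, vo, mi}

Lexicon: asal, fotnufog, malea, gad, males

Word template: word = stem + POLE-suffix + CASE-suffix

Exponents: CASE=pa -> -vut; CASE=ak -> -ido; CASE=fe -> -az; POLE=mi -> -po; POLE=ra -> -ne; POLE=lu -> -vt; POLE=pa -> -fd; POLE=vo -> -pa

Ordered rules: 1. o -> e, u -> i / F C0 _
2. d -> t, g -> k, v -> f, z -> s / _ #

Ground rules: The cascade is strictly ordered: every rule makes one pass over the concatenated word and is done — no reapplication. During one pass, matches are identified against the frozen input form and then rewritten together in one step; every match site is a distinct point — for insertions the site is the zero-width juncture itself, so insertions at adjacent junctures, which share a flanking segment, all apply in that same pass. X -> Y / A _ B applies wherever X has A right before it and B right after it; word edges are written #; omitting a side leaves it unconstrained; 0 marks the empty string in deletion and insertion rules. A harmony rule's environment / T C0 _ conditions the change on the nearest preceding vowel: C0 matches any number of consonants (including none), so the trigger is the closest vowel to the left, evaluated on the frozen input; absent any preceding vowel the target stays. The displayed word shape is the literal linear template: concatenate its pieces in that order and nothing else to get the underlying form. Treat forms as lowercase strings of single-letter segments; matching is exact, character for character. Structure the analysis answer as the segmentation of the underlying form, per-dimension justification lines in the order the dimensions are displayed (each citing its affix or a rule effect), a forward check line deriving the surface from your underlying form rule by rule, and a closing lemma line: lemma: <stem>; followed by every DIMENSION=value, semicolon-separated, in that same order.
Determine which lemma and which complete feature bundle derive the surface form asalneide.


underlying: asal-ne-ido
CASE=ak - signalled by the affix -ido
POLE=ra - signalled by the affix -ne
check: asalneido -> asalneide -> asalneide
lemma: asal; CASE=ak; POLE=ra


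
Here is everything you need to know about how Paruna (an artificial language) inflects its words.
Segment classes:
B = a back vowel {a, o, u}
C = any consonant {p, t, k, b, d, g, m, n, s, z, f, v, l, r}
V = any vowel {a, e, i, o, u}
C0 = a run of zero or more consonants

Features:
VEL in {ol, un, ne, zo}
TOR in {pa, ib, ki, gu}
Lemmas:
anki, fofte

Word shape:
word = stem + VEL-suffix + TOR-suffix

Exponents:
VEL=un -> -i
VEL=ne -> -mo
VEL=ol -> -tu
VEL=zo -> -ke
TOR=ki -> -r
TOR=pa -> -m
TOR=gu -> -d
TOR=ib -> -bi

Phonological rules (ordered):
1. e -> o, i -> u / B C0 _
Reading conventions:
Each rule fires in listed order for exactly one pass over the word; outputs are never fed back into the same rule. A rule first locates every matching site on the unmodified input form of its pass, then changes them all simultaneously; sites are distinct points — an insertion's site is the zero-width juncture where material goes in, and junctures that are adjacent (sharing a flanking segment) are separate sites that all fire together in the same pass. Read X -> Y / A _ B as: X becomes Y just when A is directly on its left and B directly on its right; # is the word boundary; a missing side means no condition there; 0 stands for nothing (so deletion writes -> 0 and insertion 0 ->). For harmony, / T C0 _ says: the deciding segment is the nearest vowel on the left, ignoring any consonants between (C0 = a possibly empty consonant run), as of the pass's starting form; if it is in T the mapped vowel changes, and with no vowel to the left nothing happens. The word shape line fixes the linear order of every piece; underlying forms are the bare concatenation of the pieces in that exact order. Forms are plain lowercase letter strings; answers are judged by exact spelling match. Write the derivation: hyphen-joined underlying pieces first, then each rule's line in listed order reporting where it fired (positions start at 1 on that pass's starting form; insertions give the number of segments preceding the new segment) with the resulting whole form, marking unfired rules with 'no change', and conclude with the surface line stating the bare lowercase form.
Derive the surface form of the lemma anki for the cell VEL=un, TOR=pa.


underlying: anki-i-m
1. e -> o, i -> u / B C0 _: fires at position(s) 4: ankuim
surface: ankuim


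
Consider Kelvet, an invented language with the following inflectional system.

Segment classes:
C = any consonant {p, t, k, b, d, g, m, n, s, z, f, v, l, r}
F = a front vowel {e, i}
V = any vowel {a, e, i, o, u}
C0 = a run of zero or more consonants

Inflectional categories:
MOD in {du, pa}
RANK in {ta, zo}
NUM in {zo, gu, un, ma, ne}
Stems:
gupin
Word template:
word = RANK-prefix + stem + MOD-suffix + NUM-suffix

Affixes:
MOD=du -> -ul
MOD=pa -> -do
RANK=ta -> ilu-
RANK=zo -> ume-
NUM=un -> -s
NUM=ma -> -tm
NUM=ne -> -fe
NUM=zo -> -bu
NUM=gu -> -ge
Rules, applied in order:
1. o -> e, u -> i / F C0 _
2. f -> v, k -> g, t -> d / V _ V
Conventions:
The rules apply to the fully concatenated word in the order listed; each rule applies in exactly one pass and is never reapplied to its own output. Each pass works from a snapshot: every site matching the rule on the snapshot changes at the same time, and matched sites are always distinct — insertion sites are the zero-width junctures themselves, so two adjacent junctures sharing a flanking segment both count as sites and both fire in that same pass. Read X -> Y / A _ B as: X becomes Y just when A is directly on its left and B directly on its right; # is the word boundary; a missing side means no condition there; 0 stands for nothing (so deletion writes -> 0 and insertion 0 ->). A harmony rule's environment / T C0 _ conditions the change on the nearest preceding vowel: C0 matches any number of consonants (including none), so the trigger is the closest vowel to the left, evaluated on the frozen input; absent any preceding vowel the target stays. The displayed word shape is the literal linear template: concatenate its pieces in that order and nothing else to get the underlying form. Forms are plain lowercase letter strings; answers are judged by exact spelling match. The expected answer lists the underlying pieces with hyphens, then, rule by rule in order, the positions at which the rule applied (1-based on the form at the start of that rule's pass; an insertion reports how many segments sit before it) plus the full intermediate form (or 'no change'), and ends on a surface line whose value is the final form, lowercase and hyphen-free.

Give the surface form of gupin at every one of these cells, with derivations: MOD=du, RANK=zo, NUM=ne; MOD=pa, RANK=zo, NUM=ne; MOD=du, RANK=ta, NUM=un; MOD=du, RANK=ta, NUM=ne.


cell MOD=du, RANK=zo, NUM=ne:
underlying: ume-gupin-ul-fe
1. o -> e, u -> i / F C0 _: fires at position(s) 5, 9: umegipinilfe
2. f -> v, k -> g, t -> d / V _ V: no change
surface: umegipinilfe

cell MOD=pa, RANK=zo, NUM=ne:
underlying: ume-gupin-do-fe
1. o -> e, u -> i / F C0 _: fires at position(s) 5, 10: umegipindefe
2. f -> v, k -> g, t -> d / V _ V: fires at position(s) 11: umegipindeve
surface: umegipindeve

cell MOD=du, RANK=ta, NUM=un:
underlying: ilu-gupin-ul-s
1. o -> e, u -> i / F C0 _: fires at position(s) 3, 9: iligupinils
2. f -> v, k -> g, t -> d / V _ V: no change
surface: iligupinils

cell MOD=du, RANK=ta, NUM=ne:
underlying: ilu-gupin-ul-fe
1. o -> e, u -> i / F C0 _: fires at position(s) 3, 9: iligupinilfe
2. f -> v, k -> g, t -> d / V _ V: no change
surface: iligupinilfe


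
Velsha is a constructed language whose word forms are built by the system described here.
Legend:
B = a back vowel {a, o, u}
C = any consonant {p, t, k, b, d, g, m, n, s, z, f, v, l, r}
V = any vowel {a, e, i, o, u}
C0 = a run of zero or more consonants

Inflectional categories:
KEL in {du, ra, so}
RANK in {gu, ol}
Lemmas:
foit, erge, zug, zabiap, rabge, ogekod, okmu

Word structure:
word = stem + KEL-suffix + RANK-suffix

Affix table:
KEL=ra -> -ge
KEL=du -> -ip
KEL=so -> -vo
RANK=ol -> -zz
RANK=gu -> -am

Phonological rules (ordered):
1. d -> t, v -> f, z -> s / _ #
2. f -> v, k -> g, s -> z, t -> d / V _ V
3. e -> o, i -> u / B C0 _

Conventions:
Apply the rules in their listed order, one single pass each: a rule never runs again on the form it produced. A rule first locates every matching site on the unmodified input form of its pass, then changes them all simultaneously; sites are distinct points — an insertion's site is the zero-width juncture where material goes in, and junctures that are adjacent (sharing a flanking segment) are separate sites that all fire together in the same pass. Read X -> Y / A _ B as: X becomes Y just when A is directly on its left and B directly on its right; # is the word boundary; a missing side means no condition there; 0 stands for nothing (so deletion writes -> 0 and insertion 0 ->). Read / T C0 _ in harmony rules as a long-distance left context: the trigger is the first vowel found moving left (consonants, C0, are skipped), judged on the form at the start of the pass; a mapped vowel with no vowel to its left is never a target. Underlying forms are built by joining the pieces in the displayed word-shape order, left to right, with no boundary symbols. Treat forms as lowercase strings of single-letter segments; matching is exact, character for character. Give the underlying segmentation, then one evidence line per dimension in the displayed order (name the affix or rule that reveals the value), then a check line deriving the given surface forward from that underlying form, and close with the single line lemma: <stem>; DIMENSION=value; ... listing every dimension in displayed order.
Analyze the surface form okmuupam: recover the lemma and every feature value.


underlying: okmu-ip-am
KEL=du - signalled by the affix -ip
RANK=gu - signalled by the affix -am
check: okmuipam -> okmuipam -> okmuipam -> okmuupam
lemma: okmu; KEL=du; RANK=gu


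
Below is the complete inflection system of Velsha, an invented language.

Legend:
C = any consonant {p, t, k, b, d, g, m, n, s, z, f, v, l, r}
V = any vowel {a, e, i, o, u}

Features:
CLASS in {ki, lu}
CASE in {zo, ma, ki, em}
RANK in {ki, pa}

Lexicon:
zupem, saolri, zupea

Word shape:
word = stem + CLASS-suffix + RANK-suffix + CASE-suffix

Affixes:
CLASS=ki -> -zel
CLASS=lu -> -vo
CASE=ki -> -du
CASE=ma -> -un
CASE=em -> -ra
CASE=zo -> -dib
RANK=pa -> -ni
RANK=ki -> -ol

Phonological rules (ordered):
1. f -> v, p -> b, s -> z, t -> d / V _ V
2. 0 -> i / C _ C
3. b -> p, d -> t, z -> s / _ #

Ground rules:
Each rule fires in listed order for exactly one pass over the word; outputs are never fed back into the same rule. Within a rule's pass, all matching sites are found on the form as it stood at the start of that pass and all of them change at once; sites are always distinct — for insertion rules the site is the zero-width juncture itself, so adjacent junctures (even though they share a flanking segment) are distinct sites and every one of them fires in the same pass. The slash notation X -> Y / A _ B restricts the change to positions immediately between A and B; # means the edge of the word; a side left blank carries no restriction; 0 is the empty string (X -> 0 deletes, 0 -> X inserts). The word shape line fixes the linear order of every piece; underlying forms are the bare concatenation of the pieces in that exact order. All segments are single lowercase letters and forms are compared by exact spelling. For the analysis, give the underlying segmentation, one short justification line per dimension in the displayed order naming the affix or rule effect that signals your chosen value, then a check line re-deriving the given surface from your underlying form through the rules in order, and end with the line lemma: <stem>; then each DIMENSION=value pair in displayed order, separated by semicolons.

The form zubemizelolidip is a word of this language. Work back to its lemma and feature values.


underlying: zupem-zel-ol-dib
CLASS=ki - signalled by the affix -zel
CASE=zo - signalled by the affix -dib
RANK=ki - signalled by the affix -ol
check: zupemzeloldib -> zubemzeloldib -> zubemizelolidib -> zubemizelolidip
lemma: zupem; CLASS=ki; CASE=zo; RANK=ki


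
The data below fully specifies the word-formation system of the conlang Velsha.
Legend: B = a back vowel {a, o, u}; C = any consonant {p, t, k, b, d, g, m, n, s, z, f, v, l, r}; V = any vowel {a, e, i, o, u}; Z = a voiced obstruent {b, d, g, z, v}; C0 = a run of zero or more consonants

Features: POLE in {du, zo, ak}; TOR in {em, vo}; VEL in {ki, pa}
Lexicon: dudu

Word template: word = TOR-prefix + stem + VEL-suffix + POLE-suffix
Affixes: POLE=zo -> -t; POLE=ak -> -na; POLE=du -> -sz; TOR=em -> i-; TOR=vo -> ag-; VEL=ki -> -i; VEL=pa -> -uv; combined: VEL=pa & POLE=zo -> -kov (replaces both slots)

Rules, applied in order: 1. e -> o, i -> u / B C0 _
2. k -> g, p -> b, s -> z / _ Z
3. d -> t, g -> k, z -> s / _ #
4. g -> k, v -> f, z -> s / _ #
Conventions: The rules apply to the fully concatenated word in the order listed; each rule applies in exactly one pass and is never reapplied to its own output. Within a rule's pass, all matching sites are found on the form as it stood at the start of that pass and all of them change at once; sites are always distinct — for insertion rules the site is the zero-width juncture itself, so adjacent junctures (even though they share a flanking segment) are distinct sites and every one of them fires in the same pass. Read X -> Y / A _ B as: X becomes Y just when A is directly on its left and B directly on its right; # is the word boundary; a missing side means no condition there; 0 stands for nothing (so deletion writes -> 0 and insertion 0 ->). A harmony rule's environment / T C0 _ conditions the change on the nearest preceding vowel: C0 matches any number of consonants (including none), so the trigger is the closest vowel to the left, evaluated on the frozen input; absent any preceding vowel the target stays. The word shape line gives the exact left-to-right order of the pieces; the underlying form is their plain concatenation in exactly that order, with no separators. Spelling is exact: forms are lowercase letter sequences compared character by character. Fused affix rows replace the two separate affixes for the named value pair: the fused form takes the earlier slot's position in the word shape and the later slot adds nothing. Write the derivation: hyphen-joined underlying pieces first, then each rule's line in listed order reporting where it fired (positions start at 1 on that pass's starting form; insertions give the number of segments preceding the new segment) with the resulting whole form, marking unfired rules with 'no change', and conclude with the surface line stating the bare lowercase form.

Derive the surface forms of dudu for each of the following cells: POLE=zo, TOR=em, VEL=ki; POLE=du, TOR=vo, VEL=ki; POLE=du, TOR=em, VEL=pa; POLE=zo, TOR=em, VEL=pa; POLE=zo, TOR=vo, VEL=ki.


cell POLE=zo, TOR=em, VEL=ki:
underlying: i-dudu-i-t
1. e -> o, i -> u / B C0 _: fires at position(s) 6: iduduut
2. k -> g, p -> b, s -> z / _ Z: no change
3. d -> t, g -> k, z -> s / _ #: no change
4. g -> k, v -> f, z -> s / _ #: no change
surface: iduduut

cell POLE=du, TOR=vo, VEL=ki:
underlying: ag-dudu-i-sz
1. e -> o, i -> u / B C0 _: fires at position(s) 7: agduduusz
2. k -> g, p -> b, s -> z / _ Z: fires at position(s) 8: agduduuzz
3. d -> t, g -> k, z -> s / _ #: fires at position(s) 9: agduduuzs
4. g -> k, v -> f, z -> s / _ #: no change
surface: agduduuzs

cell POLE=du, TOR=em, VEL=pa:
underlying: i-dudu-uv-sz
1. e -> o, i -> u / B C0 _: no change
2. k -> g, p -> b, s -> z / _ Z: fires at position(s) 8: iduduuvzz
3. d -> t, g -> k, z -> s / _ #: fires at position(s) 9: iduduuvzs
4. g -> k, v -> f, z -> s / _ #: no change
surface: iduduuvzs

cell POLE=zo, TOR=em, VEL=pa:
underlying: i-dudu-kov
1. e -> o, i -> u / B C0 _: no change
2. k -> g, p -> b, s -> z / _ Z: no change
3. d -> t, g -> k, z -> s / _ #: no change
4. g -> k, v -> f, z -> s / _ #: fires at position(s) 8: idudukof
surface: idudukof

cell POLE=zo, TOR=vo, VEL=ki:
underlying: ag-dudu-i-t
1. e -> o, i -> u / B C0 _: fires at position(s) 7: agduduut
2. k -> g, p -> b, s -> z / _ Z: no change
3. d -> t, g -> k, z -> s / _ #: no change
4. g -> k, v -> f, z -> s / _ #: no change
surface: agduduut


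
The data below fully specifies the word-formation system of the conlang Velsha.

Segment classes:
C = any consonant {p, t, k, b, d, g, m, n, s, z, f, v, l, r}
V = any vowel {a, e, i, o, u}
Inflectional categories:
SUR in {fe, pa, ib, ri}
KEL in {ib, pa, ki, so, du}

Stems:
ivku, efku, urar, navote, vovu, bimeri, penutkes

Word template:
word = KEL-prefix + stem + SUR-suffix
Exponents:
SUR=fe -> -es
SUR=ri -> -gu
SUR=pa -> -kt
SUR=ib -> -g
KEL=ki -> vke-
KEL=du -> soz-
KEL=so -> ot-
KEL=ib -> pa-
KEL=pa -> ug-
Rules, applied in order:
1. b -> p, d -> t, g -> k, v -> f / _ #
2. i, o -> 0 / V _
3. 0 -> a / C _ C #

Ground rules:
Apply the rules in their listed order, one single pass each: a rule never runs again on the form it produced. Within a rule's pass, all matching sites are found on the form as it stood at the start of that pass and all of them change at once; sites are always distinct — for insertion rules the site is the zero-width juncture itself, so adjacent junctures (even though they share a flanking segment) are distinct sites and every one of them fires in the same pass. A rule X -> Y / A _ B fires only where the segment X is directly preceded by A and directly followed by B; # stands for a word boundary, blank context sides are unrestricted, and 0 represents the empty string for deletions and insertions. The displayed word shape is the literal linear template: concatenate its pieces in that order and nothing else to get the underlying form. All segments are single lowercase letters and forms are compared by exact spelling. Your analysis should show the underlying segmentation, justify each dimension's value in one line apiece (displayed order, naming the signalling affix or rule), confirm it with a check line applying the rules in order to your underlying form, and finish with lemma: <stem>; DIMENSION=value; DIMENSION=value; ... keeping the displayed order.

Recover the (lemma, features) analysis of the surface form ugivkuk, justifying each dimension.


underlying: ug-ivku-g
SUR=ib - signalled by the affix -g
KEL=pa - signalled by the affix ug-
check: ugivkug -> ugivkuk -> ugivkuk -> ugivkuk
lemma: ivku; SUR=ib; KEL=pa


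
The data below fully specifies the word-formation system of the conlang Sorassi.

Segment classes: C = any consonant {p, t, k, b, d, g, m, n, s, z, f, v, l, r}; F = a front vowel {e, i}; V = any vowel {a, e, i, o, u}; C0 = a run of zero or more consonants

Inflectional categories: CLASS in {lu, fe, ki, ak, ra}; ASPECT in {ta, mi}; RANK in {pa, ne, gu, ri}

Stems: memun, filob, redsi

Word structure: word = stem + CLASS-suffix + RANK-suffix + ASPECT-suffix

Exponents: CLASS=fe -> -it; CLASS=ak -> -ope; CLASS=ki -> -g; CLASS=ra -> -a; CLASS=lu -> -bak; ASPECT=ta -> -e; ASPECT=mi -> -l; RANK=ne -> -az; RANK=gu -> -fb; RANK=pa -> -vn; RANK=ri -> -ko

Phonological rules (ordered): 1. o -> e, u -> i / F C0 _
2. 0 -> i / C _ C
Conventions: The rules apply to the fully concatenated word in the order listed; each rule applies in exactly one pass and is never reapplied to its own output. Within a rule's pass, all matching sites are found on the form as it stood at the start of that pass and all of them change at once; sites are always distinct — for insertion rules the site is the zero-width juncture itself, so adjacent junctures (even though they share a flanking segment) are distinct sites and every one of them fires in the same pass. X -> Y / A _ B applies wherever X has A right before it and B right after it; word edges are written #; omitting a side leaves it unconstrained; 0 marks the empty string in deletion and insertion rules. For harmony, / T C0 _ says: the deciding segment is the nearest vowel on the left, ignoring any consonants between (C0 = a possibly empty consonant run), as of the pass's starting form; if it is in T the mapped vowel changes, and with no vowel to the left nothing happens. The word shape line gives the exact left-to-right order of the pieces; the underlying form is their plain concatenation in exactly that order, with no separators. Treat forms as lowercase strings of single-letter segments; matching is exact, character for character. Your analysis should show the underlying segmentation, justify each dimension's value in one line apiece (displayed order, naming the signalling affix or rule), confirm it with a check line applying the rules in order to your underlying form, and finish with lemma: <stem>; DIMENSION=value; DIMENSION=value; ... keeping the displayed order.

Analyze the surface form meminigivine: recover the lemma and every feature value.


underlying: memun-g-vn-e
CLASS=ki - signalled by the affix -g
ASPECT=ta - signalled by the affix -e
RANK=pa - signalled by the affix -vn
check: memungvne -> memingvne -> meminigivine
lemma: memun; CLASS=ki; ASPECT=ta; RANK=pa


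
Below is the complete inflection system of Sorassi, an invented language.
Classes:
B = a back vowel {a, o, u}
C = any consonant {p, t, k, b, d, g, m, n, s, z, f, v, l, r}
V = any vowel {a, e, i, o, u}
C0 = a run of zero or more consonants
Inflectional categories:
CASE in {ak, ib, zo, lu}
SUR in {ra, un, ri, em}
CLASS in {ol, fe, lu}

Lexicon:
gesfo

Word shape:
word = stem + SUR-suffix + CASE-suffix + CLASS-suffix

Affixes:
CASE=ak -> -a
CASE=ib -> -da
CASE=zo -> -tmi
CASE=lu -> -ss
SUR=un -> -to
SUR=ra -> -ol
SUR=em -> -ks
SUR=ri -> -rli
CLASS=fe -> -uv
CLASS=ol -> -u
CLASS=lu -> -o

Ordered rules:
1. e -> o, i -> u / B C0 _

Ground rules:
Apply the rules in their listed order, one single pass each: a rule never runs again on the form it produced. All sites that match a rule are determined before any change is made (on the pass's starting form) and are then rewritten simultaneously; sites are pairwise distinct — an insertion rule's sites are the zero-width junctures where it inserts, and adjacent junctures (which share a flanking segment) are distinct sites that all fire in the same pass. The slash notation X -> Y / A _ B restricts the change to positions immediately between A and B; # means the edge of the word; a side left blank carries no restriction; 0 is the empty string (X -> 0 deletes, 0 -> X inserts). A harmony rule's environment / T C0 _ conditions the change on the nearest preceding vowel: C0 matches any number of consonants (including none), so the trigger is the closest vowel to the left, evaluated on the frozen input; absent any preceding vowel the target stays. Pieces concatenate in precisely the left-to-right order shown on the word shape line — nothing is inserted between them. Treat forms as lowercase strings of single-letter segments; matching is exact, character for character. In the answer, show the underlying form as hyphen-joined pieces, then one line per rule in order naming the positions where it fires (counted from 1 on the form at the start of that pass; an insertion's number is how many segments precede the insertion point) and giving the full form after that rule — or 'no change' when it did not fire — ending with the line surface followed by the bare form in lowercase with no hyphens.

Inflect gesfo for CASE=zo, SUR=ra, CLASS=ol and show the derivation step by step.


underlying: gesfo-ol-tmi-u
1. e -> o, i -> u / B C0 _: fires at position(s) 10: gesfooltmuu
surface: gesfooltmuu


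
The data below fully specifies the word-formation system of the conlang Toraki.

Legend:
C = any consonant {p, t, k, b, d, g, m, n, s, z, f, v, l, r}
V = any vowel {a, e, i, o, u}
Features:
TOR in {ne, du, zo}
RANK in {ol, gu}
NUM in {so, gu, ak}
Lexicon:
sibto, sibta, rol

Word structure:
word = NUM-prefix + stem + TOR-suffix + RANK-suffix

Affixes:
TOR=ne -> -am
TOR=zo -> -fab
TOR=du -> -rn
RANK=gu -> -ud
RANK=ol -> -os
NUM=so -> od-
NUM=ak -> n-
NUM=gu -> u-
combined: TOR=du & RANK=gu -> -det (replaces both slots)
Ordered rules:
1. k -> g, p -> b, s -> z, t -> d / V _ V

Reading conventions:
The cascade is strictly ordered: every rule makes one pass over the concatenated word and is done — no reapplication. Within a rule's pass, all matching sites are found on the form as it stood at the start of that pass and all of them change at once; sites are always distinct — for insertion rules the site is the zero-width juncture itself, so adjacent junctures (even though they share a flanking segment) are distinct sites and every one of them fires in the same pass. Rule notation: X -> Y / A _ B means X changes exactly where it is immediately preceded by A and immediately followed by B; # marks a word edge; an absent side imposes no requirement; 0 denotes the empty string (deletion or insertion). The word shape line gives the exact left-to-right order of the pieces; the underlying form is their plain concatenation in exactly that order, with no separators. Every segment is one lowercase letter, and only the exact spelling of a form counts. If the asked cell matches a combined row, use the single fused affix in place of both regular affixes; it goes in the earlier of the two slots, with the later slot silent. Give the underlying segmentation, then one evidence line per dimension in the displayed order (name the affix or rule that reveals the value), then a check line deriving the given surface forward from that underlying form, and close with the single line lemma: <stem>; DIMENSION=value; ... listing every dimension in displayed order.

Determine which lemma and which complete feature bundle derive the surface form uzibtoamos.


underlying: u-sibto-am-os
TOR=ne - signalled by the affix -am
RANK=ol - signalled by the affix -os
NUM=gu - signalled by the affix u-
check: usibtoamos -> uzibtoamos
lemma: sibto; TOR=ne; RANK=ol; NUM=gu


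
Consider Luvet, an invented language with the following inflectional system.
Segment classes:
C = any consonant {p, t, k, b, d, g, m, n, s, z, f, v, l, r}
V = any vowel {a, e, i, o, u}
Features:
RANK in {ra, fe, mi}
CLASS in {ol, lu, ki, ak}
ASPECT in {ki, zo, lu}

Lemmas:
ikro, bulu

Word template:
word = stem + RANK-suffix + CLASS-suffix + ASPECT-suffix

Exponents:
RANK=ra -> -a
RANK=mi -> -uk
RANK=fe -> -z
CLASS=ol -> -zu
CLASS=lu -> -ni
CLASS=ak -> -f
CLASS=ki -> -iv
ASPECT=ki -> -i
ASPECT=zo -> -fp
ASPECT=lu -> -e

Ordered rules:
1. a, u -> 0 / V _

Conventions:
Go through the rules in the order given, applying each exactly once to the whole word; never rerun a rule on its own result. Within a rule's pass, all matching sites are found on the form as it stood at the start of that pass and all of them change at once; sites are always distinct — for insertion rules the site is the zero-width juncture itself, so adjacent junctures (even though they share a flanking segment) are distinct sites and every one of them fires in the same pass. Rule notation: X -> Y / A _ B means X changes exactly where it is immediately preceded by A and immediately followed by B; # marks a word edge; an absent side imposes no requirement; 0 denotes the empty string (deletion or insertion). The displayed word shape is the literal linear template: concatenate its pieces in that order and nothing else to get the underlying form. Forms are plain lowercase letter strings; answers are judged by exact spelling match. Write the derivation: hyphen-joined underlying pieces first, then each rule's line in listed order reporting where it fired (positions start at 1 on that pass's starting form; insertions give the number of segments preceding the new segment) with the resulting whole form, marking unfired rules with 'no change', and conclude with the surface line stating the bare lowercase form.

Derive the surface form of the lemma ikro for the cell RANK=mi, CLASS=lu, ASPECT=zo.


underlying: ikro-uk-ni-fp
1. a, u -> 0 / V _: fires at position(s) 5: ikroknifp
surface: ikroknifp


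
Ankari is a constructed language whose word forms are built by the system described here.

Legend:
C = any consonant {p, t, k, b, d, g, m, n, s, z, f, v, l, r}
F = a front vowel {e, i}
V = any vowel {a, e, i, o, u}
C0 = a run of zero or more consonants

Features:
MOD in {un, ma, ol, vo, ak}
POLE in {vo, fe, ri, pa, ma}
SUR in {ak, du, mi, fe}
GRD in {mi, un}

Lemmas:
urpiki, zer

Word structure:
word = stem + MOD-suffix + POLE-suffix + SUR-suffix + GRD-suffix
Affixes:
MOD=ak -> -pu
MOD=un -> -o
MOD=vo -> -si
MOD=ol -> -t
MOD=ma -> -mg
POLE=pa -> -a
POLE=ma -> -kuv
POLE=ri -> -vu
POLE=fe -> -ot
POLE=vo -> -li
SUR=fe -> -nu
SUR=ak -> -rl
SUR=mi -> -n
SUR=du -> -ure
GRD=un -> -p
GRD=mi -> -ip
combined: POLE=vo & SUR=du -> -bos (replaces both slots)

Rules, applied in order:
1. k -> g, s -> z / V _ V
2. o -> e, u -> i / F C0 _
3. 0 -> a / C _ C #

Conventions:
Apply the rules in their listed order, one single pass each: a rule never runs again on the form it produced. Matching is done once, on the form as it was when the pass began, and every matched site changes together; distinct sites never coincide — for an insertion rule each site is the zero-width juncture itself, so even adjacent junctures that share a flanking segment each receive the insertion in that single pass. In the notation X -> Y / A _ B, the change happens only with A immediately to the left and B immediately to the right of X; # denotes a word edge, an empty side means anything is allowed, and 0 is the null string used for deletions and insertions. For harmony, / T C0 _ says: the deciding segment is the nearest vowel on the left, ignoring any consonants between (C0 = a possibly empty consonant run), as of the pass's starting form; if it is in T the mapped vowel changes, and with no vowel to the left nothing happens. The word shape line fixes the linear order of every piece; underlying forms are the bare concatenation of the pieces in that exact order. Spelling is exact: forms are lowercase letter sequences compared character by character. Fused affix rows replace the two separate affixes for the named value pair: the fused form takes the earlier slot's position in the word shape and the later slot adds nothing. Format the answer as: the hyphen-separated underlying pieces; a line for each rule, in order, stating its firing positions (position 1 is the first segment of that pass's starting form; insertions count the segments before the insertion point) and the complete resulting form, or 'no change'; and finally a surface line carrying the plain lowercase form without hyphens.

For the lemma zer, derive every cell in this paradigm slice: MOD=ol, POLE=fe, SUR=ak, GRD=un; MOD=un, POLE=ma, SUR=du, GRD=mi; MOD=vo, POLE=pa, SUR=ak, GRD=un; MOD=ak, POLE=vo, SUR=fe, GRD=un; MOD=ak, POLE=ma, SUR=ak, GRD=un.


cell MOD=ol, POLE=fe, SUR=ak, GRD=un:
underlying: zer-t-ot-rl-p
1. k -> g, s -> z / V _ V: no change
2. o -> e, u -> i / F C0 _: fires at position(s) 5: zertetrlp
3. 0 -> a / C _ C #: inserts after position(s) 8: zertetrlap
surface: zertetrlap

cell MOD=un, POLE=ma, SUR=du, GRD=mi:
underlying: zer-o-kuv-ure-ip
1. k -> g, s -> z / V _ V: fires at position(s) 5: zeroguvureip
2. o -> e, u -> i / F C0 _: fires at position(s) 4: zereguvureip
3. 0 -> a / C _ C #: no change
surface: zereguvureip

cell MOD=vo, POLE=pa, SUR=ak, GRD=un:
underlying: zer-si-a-rl-p
1. k -> g, s -> z / V _ V: no change
2. o -> e, u -> i / F C0 _: no change
3. 0 -> a / C _ C #: inserts after position(s) 8: zersiarlap
surface: zersiarlap

cell MOD=ak, POLE=vo, SUR=fe, GRD=un:
underlying: zer-pu-li-nu-p
1. k -> g, s -> z / V _ V: no change
2. o -> e, u -> i / F C0 _: fires at position(s) 5, 9: zerpilinip
3. 0 -> a / C _ C #: no change
surface: zerpilinip

cell MOD=ak, POLE=ma, SUR=ak, GRD=un:
underlying: zer-pu-kuv-rl-p
1. k -> g, s -> z / V _ V: fires at position(s) 6: zerpuguvrlp
2. o -> e, u -> i / F C0 _: fires at position(s) 5: zerpiguvrlp
3. 0 -> a / C _ C #: inserts after position(s) 10: zerpiguvrlap
surface: zerpiguvrlap


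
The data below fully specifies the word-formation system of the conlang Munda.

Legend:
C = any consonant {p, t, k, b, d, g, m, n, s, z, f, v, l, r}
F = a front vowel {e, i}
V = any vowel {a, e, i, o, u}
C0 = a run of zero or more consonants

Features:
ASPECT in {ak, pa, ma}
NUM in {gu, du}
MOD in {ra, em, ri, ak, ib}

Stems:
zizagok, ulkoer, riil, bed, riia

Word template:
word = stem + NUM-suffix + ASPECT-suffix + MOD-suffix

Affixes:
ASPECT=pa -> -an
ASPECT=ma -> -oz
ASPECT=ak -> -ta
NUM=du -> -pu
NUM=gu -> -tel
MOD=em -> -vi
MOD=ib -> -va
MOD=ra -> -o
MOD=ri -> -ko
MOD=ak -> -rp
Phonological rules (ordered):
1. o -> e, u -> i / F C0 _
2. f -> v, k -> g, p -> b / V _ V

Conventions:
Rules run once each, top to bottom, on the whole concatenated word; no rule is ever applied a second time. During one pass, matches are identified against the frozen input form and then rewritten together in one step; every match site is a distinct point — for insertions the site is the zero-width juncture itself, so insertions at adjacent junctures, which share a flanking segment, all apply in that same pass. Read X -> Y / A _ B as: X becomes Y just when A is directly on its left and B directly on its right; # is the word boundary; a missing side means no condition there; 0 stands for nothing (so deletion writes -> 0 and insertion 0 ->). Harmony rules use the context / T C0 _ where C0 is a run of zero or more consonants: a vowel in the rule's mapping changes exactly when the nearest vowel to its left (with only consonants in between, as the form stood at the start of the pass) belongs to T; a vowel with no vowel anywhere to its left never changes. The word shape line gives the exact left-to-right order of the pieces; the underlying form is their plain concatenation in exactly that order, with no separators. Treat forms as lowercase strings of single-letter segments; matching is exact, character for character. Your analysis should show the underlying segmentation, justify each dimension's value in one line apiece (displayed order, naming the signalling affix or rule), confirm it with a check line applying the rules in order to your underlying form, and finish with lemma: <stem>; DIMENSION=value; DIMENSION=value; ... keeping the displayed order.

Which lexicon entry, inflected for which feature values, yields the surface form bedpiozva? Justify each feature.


underlying: bed-pu-oz-va
ASPECT=ma - signalled by the affix -oz
NUM=du - signalled by the affix -pu
MOD=ib - signalled by the affix -va
check: bedpuozva -> bedpiozva -> bedpiozva
lemma: bed; ASPECT=ma; NUM=du; MOD=ib


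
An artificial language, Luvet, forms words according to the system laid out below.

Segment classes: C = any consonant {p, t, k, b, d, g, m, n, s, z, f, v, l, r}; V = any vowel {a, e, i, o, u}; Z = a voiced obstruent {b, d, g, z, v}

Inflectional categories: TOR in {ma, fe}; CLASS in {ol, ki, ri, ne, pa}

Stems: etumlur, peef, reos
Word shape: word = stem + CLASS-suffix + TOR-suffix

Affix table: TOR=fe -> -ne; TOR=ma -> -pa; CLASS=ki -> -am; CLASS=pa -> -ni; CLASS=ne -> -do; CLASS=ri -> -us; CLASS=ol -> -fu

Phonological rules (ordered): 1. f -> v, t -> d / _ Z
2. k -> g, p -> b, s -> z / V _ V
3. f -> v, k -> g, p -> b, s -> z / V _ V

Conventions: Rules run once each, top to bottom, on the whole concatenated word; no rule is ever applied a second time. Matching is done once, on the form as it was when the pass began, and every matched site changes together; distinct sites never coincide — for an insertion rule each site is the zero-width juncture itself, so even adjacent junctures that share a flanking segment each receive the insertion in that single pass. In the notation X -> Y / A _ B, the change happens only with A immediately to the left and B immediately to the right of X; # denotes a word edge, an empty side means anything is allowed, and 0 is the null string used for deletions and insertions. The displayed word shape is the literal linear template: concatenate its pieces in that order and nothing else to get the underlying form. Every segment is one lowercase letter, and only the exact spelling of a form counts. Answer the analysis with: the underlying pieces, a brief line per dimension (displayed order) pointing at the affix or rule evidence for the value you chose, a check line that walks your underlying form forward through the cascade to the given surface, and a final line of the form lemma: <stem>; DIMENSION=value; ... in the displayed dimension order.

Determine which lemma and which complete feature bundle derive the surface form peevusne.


underlying: peef-us-ne
TOR=fe - signalled by the affix -ne
CLASS=ri - signalled by the affix -us
check: peefusne -> peefusne -> peefusne -> peevusne
lemma: peef; TOR=fe; CLASS=ri
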